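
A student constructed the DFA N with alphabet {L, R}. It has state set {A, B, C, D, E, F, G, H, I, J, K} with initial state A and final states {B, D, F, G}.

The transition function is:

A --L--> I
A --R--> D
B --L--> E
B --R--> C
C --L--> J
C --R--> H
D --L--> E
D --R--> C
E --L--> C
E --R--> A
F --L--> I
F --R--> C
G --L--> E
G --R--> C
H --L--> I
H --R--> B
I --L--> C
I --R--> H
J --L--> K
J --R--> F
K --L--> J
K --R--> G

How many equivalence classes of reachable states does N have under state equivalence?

5

All states are reachable from the start state.
Start with accepting vs non-accepting: {B,D,F,G} | {A,C,E,H,I,J,K}.
Split {A,C,E,H,I,J,K} by δ(·,R) → {A,H,J,K} and {C,E,I}.
Split {A,H,J,K} by δ(·,L) → {A,H} and {J,K}.
Split {C,E,I} by δ(·,L) → {E,I} and {C}.
No further refinement is possible. Final partition (5 blocks): {B,D,F,G} | {A,H} | {E,I} | {J,K} | {C}.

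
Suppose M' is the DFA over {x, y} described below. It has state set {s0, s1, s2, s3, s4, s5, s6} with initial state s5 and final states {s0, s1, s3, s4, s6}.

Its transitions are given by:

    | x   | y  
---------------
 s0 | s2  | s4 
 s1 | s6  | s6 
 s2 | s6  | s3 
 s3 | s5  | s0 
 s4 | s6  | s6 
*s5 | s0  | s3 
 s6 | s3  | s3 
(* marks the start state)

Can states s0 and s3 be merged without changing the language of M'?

Reachable states from the start: {s0,s2,s3,s4,s5,s6}. Unreachable: {s1} — drop them.
Start with accepting vs non-accepting: {s0,s3,s4,s6} | {s2,s5}.
Refine {s0,s3,s4,s6} on symbol x: members go to different blocks, giving {s0,s3} and {s4,s6}.
Refine {s0,s3} on symbol y: members go to different blocks, giving {s0} and {s3}.
Split {s2,s5} by δ(·,x) → {s2} and {s5}.
Refine {s4,s6} on symbol x: members go to different blocks, giving {s4} and {s6}.
The partition is now stable with 6 blocks: {s0} | {s2} | {s4} | {s3} | {s5} | {s6}.
s0 and s3 end up in different blocks, so they are distinguishable. For instance, the string 'yx' is accepted from only s0.

No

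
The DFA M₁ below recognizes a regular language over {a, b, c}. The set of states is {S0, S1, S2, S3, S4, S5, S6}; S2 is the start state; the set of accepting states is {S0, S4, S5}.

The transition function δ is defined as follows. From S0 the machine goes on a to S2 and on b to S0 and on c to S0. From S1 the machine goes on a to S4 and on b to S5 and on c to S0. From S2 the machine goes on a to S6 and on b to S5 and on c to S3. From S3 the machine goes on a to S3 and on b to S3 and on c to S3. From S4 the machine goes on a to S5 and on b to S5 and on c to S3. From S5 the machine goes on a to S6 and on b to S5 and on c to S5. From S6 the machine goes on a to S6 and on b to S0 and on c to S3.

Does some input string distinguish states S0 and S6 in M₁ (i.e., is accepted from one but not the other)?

Reachable states from the start: {S0,S2,S3,S5,S6}. Unreachable: {S1,S4} — drop them.
Start with accepting vs non-accepting: {S0,S5} | {S2,S3,S6}.
On input b, block {S2,S3,S6} splits into {S2,S6} and {S3}.
Stable partition: {S0,S5} | {S2,S6} | {S3} — 3 equivalence classes.
S0 and S6 end up in different blocks, so they are distinguishable. For instance, the string 'ε' is accepted from only S0.

Yes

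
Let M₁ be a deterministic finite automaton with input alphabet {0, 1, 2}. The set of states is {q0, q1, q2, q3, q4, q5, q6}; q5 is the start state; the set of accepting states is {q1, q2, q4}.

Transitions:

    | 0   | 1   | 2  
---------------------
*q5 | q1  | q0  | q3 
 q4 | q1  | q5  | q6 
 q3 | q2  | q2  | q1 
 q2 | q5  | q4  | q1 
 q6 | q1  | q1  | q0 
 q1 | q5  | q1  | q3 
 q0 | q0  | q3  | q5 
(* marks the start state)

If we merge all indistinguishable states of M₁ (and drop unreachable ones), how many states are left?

Initial partition by acceptance: {q1,q2,q4} | {q0,q3,q5,q6}.
Refine {q1,q2,q4} on symbol 0: members go to different blocks, giving {q1,q2} and {q4}.
On input 1, block {q1,q2} splits into {q1} and {q2}.
On input 0, block {q0,q3,q5,q6} splits into {q5,q6} and {q0} and {q3}.
Split {q5,q6} by δ(·,1) → {q5} and {q6}.
The partition is now stable with 7 blocks: {q1} | {q5} | {q4} | {q2} | {q0} | {q3} | {q6}.

7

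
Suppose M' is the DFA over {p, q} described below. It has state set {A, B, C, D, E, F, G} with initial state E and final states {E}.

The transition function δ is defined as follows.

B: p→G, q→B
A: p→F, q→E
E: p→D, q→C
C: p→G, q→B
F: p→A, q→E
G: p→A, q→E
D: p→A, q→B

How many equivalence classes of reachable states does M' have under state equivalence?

3

Every state is reachable, so we keep all 7.
Initial partition by acceptance: {E} | {A,B,C,D,F,G}.
Refine {A,B,C,D,F,G} on symbol q: members go to different blocks, giving {A,F,G} and {B,C,D}.
Stable partition: {E} | {A,F,G} | {B,C,D} — 3 equivalence classes.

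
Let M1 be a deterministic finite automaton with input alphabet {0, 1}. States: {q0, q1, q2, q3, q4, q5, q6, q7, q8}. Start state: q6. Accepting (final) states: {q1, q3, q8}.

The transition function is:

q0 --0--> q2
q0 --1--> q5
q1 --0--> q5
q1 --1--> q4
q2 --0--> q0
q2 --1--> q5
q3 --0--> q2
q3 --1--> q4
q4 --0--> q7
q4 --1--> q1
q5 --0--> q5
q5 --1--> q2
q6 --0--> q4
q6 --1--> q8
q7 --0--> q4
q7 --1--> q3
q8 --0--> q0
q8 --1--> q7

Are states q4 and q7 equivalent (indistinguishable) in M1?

Yes

Initial partition by acceptance: {q1,q3,q8} | {q0,q2,q4,q5,q6,q7}.
On input 1, block {q0,q2,q4,q5,q6,q7} splits into {q0,q2,q5} and {q4,q6,q7}.
No further refinement is possible. Final partition (3 blocks): {q1,q3,q8} | {q0,q2,q5} | {q4,q6,q7}.
q4 and q7 lie in the same block of the stable partition, so they are equivalent — no string distinguishes them.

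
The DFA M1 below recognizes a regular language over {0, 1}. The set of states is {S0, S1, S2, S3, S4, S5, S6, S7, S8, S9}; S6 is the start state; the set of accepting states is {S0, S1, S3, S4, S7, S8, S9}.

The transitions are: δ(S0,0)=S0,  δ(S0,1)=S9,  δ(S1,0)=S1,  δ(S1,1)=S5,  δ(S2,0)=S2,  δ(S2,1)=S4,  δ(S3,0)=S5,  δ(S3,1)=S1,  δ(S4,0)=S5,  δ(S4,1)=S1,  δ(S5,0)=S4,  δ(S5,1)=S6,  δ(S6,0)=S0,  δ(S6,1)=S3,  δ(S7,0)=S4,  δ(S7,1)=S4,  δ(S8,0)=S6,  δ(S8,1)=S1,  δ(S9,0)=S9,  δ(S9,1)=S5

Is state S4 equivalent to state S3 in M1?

Reachable states from the start: {S0,S1,S3,S4,S5,S6,S9}. Unreachable: {S2,S7,S8} — drop them.
Start with accepting vs non-accepting: {S0,S1,S3,S4,S9} | {S5,S6}.
Refine {S0,S1,S3,S4,S9} on symbol 0: members go to different blocks, giving {S0,S1,S9} and {S3,S4}.
Refine {S0,S1,S9} on symbol 1: members go to different blocks, giving {S1,S9} and {S0}.
Refine {S5,S6} on symbol 0: members go to different blocks, giving {S5} and {S6}.
No further refinement is possible. Final partition (5 blocks): {S1,S9} | {S5} | {S3,S4} | {S0} | {S6}.
S4 and S3 lie in the same block of the stable partition, so they are equivalent — no string distinguishes them.

Yes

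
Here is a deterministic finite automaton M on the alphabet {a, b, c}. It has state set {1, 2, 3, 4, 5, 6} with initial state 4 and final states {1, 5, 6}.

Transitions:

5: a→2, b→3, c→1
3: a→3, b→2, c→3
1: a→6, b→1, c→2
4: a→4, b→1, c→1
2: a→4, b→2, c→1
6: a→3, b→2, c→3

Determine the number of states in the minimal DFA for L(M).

5

States {5} cannot be reached from the start state, so discard them.
P0 = {1,6} | {2,3,4}.
On input a, block {1,6} splits into {1} and {6}.
On input b, block {2,3,4} splits into {2,3} and {4}.
Refine {2,3} on symbol a: members go to different blocks, giving {2} and {3}.
No further refinement is possible. Final partition (5 blocks): {1} | {2} | {6} | {4} | {3}.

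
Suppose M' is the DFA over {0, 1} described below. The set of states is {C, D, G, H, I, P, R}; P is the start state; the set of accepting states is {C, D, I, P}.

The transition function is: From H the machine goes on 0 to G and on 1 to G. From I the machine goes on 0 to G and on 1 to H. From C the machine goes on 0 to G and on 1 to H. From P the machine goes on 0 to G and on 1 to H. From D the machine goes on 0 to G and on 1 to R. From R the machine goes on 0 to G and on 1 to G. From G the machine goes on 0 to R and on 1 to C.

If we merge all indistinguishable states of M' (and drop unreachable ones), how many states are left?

Reachable states from the start: {C,G,H,P,R}. Unreachable: {D,I} — drop them.
P0 = {C,P} | {G,H,R}.
Refine {G,H,R} on symbol 1: members go to different blocks, giving {H,R} and {G}.
Stable partition: {C,P} | {H,R} | {G} — 3 equivalence classes.

3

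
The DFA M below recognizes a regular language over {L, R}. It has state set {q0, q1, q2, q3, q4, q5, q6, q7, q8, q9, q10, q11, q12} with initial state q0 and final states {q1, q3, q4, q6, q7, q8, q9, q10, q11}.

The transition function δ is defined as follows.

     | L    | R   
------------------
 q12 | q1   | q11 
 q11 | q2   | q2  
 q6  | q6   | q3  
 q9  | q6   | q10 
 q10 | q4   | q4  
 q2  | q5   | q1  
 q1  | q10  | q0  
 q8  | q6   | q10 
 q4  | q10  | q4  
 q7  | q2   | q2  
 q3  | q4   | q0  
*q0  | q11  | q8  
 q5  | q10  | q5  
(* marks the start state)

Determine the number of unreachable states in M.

3

Starting at q0 and following transitions, the reachable set is {q0, q1, q2, q3, q4, q5, q6, q8, q10, q11}. That leaves q7, q9, q12 unreachable — 3 in total.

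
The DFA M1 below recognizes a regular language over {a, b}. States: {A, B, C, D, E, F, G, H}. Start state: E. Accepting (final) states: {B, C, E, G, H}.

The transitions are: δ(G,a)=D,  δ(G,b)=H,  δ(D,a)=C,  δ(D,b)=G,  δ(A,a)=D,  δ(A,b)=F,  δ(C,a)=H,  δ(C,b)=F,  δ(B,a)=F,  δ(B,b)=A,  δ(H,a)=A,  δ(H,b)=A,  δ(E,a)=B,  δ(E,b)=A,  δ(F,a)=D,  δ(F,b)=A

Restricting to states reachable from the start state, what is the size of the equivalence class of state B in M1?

All states are reachable from the start state.
Start with accepting vs non-accepting: {B,C,E,G,H} | {A,D,F}.
On input a, block {B,C,E,G,H} splits into {B,G,H} and {C,E}.
On input b, block {B,G,H} splits into {B,H} and {G}.
On input a, block {A,D,F} splits into {A,F} and {D}.
Stable partition: {B,H} | {A,F} | {C,E} | {G} | {D} — 5 equivalence classes.
The equivalence class containing B is {B,H}, of size 2.

2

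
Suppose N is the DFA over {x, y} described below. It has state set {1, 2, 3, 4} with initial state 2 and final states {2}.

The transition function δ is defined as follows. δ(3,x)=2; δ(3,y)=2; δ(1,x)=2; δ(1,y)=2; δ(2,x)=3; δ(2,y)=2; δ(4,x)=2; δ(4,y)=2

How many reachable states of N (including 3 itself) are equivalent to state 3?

1

Reachable states from the start: {2,3}. Unreachable: {1,4} — drop them.
P0 = {2} | {3}.
The partition is now stable with 2 blocks: {2} | {3}.
State 3 belongs to the block {3}, which has 1 states.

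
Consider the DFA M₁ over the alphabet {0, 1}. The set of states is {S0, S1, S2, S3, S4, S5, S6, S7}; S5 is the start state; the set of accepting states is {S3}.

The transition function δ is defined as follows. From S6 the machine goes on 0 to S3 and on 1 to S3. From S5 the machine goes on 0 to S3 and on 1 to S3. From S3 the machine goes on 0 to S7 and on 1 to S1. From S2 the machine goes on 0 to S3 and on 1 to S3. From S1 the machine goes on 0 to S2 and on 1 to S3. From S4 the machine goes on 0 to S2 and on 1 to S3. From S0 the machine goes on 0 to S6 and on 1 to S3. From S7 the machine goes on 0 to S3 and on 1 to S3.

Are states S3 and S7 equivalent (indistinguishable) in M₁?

No

States {S0,S4,S6} cannot be reached from the start state, so discard them.
Initial partition by acceptance: {S3} | {S1,S2,S5,S7}.
On input 0, block {S1,S2,S5,S7} splits into {S2,S5,S7} and {S1}.
Stable partition: {S3} | {S2,S5,S7} | {S1} — 3 equivalence classes.
S3 and S7 end up in different blocks, so they are distinguishable. For instance, the string 'ε' is accepted from only S3.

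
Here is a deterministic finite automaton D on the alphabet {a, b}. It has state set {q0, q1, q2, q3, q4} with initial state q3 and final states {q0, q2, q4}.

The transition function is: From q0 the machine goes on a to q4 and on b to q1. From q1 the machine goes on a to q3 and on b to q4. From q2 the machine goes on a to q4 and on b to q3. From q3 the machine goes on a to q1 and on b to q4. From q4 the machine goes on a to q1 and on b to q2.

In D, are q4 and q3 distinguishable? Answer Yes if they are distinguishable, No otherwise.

Reachable states from the start: {q1,q2,q3,q4}. Unreachable: {q0} — drop them.
Start with accepting vs non-accepting: {q2,q4} | {q1,q3}.
Split {q2,q4} by δ(·,a) → {q2} and {q4}.
No further refinement is possible. Final partition (3 blocks): {q2} | {q1,q3} | {q4}.
q4 and q3 end up in different blocks, so they are distinguishable. For instance, the string 'ε' is accepted from only q4.

Yes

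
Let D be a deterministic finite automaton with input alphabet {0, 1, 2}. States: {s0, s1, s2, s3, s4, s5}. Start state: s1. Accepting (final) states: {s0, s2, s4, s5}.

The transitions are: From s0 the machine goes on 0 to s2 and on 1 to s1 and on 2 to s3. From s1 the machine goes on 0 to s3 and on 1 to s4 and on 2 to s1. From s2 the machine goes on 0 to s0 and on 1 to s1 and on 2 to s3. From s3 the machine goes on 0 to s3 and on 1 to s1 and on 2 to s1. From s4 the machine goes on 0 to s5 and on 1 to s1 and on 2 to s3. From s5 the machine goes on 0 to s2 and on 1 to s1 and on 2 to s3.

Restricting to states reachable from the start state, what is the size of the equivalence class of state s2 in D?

Initial partition by acceptance: {s0,s2,s4,s5} | {s1,s3}.
On input 1, block {s1,s3} splits into {s1} and {s3}.
The partition is now stable with 3 blocks: {s0,s2,s4,s5} | {s1} | {s3}.
State s2 belongs to the block {s0,s2,s4,s5}, which has 4 states.

4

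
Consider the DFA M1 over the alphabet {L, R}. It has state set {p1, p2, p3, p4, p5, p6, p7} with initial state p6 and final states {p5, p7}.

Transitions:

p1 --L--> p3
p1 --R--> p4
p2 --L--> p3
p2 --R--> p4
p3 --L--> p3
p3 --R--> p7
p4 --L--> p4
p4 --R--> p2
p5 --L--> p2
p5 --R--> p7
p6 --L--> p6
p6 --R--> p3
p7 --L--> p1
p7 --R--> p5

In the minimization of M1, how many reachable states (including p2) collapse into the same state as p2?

Initial partition by acceptance: {p5,p7} | {p1,p2,p3,p4,p6}.
Split {p1,p2,p3,p4,p6} by δ(·,R) → {p1,p2,p4,p6} and {p3}.
Split {p1,p2,p4,p6} by δ(·,L) → {p1,p2} and {p4,p6}.
On input R, block {p4,p6} splits into {p4} and {p6}.
The partition is now stable with 5 blocks: {p5,p7} | {p1,p2} | {p3} | {p4} | {p6}.
State p2 belongs to the block {p1,p2}, which has 2 states.

2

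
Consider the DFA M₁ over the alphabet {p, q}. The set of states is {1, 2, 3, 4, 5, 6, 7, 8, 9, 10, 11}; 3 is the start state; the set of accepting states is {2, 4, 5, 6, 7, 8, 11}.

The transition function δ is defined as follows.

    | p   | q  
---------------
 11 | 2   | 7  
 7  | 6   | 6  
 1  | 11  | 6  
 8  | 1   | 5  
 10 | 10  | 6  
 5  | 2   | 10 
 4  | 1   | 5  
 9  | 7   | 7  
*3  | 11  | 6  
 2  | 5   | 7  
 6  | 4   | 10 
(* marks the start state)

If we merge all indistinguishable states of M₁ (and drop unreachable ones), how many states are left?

States {8,9} cannot be reached from the start state, so discard them.
P0 = {2,4,5,6,7,11} | {1,3,10}.
On input p, block {2,4,5,6,7,11} splits into {2,5,6,7,11} and {4}.
Split {2,5,6,7,11} by δ(·,p) → {2,5,7,11} and {6}.
On input p, block {2,5,7,11} splits into {2,5,11} and {7}.
Refine {2,5,11} on symbol q: members go to different blocks, giving {2,11} and {5}.
Split {2,11} by δ(·,p) → {2} and {11}.
On input p, block {1,3,10} splits into {1,3} and {10}.
No further refinement is possible. Final partition (8 blocks): {2} | {1,3} | {4} | {6} | {7} | {5} | {11} | {10}.

8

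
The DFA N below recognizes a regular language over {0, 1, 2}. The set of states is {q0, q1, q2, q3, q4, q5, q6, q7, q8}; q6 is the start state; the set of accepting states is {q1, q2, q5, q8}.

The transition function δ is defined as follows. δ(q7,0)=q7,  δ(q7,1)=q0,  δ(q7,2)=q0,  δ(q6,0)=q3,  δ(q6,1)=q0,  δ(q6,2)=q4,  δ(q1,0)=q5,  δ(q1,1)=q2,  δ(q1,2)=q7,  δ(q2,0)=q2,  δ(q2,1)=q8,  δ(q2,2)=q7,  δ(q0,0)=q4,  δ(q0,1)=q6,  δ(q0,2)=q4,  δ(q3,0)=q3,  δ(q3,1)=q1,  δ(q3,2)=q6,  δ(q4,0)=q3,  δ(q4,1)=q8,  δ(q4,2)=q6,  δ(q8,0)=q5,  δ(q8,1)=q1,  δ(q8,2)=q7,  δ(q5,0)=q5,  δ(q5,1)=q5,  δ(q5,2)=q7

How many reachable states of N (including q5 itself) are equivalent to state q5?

All states are reachable from the start state.
P0 = {q1,q2,q5,q8} | {q0,q3,q4,q6,q7}.
Split {q0,q3,q4,q6,q7} by δ(·,1) → {q0,q6,q7} and {q3,q4}.
Split {q0,q6,q7} by δ(·,0) → {q0,q6} and {q7}.
No further refinement is possible. Final partition (4 blocks): {q1,q2,q5,q8} | {q0,q6} | {q3,q4} | {q7}.
State q5 belongs to the block {q1,q2,q5,q8}, which has 4 states.

4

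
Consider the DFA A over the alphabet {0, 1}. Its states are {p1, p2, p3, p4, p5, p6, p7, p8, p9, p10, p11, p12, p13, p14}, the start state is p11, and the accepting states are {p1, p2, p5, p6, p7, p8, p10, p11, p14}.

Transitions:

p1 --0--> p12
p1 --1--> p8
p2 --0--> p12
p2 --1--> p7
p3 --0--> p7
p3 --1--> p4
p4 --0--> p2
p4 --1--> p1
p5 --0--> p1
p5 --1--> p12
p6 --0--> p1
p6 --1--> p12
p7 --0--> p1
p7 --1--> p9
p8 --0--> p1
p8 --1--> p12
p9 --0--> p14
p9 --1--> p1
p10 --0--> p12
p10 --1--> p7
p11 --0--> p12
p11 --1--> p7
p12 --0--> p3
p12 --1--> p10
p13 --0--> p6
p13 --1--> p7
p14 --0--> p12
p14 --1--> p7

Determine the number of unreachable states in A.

No path from p11 leads to p5, p6, p13; the other 11 states are all reachable.

3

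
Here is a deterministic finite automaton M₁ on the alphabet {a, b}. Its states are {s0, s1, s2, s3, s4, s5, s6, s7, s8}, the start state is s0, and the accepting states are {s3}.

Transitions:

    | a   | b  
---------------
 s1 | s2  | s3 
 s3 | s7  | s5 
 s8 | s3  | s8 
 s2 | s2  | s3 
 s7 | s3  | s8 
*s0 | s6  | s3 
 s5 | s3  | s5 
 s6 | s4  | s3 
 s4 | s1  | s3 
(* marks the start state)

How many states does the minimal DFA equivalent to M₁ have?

All states are reachable from the start state.
P0 = {s3} | {s0,s1,s2,s4,s5,s6,s7,s8}.
Split {s0,s1,s2,s4,s5,s6,s7,s8} by δ(·,a) → {s0,s1,s2,s4,s6} and {s5,s7,s8}.
No further refinement is possible. Final partition (3 blocks): {s3} | {s0,s1,s2,s4,s6} | {s5,s7,s8}.

3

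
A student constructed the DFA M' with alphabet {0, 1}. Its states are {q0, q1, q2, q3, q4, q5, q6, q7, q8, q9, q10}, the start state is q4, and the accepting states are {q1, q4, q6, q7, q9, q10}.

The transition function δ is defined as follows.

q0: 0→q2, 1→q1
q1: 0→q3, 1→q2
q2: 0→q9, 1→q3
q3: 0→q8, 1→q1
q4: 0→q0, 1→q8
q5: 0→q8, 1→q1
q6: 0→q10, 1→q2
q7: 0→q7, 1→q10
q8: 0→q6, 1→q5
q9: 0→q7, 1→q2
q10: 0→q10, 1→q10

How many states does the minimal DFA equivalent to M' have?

5

Start with accepting vs non-accepting: {q1,q4,q6,q7,q9,q10} | {q0,q2,q3,q5,q8}.
On input 0, block {q1,q4,q6,q7,q9,q10} splits into {q6,q7,q9,q10} and {q1,q4}.
On input 1, block {q6,q7,q9,q10} splits into {q6,q9} and {q7,q10}.
Refine {q0,q2,q3,q5,q8} on symbol 0: members go to different blocks, giving {q0,q3,q5} and {q2,q8}.
No further refinement is possible. Final partition (5 blocks): {q6,q9} | {q0,q3,q5} | {q1,q4} | {q7,q10} | {q2,q8}.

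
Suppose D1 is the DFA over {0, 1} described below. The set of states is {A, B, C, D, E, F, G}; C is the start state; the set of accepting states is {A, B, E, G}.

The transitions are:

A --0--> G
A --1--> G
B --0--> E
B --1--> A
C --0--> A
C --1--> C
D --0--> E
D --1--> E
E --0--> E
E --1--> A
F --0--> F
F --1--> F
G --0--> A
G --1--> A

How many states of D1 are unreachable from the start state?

4

No path from C leads to B, D, E, F; the other 3 states are all reachable.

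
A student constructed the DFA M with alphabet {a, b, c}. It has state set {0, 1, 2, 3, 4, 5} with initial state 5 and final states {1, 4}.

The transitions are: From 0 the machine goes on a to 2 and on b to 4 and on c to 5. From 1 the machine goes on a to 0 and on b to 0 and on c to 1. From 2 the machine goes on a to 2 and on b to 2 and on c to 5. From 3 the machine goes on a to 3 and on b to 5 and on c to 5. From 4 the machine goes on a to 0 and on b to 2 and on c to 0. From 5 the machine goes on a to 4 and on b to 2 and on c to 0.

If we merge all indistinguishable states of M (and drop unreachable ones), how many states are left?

4

Reachable states from the start: {0,2,4,5}. Unreachable: {1,3} — drop them.
Initial partition by acceptance: {4} | {0,2,5}.
Split {0,2,5} by δ(·,a) → {0,2} and {5}.
On input b, block {0,2} splits into {0} and {2}.
Stable partition: {4} | {0} | {5} | {2} — 4 equivalence classes.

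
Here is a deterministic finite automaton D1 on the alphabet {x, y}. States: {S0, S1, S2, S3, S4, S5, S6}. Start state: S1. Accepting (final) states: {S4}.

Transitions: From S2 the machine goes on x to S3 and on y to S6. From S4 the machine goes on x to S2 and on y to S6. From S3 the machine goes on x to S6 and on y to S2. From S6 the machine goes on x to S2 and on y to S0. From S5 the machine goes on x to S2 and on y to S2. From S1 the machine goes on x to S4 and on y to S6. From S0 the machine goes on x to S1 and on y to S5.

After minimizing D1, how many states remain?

Initial partition by acceptance: {S4} | {S0,S1,S2,S3,S5,S6}.
On input x, block {S0,S1,S2,S3,S5,S6} splits into {S0,S2,S3,S5,S6} and {S1}.
Split {S0,S2,S3,S5,S6} by δ(·,x) → {S2,S3,S5,S6} and {S0}.
Refine {S2,S3,S5,S6} on symbol y: members go to different blocks, giving {S2,S3,S5} and {S6}.
Refine {S2,S3,S5} on symbol x: members go to different blocks, giving {S2,S5} and {S3}.
Split {S2,S5} by δ(·,x) → {S2} and {S5}.
The partition is now stable with 7 blocks: {S4} | {S2} | {S1} | {S0} | {S6} | {S3} | {S5}.

7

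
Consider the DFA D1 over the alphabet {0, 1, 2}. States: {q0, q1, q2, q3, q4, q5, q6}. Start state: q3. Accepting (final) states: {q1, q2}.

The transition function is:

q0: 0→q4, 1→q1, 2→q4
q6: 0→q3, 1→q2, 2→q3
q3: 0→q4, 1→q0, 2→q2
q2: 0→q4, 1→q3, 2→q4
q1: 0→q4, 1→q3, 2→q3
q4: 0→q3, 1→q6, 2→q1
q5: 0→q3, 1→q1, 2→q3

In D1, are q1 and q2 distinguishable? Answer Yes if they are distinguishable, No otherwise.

No

Reachable states from the start: {q0,q1,q2,q3,q4,q6}. Unreachable: {q5} — drop them.
Initial partition by acceptance: {q1,q2} | {q0,q3,q4,q6}.
On input 1, block {q0,q3,q4,q6} splits into {q0,q6} and {q3,q4}.
No further refinement is possible. Final partition (3 blocks): {q1,q2} | {q0,q6} | {q3,q4}.
q1 and q2 lie in the same block of the stable partition, so they are equivalent — no string distinguishes them.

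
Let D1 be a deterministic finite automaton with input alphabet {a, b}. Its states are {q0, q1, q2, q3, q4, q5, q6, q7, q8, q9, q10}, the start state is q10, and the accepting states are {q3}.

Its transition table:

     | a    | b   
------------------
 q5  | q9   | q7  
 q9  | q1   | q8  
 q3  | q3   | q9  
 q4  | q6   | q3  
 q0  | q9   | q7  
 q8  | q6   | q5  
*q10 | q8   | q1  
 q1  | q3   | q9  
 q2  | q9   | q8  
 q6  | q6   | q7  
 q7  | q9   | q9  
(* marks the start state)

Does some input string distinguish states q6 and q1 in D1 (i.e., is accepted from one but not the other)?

States {q0,q2,q4} cannot be reached from the start state, so discard them.
P0 = {q3} | {q1,q5,q6,q7,q8,q9,q10}.
On input a, block {q1,q5,q6,q7,q8,q9,q10} splits into {q5,q6,q7,q8,q9,q10} and {q1}.
Refine {q5,q6,q7,q8,q9,q10} on symbol a: members go to different blocks, giving {q5,q6,q7,q8,q10} and {q9}.
Split {q5,q6,q7,q8,q10} by δ(·,a) → {q6,q8,q10} and {q5,q7}.
Refine {q6,q8,q10} on symbol b: members go to different blocks, giving {q6,q8} and {q10}.
Split {q5,q7} by δ(·,b) → {q5} and {q7}.
Refine {q6,q8} on symbol b: members go to different blocks, giving {q6} and {q8}.
Stable partition: {q3} | {q6} | {q1} | {q9} | {q5} | {q10} | {q7} | {q8} — 8 equivalence classes.
q6 and q1 end up in different blocks, so they are distinguishable. For instance, the string 'a' is accepted from only q1.

Yes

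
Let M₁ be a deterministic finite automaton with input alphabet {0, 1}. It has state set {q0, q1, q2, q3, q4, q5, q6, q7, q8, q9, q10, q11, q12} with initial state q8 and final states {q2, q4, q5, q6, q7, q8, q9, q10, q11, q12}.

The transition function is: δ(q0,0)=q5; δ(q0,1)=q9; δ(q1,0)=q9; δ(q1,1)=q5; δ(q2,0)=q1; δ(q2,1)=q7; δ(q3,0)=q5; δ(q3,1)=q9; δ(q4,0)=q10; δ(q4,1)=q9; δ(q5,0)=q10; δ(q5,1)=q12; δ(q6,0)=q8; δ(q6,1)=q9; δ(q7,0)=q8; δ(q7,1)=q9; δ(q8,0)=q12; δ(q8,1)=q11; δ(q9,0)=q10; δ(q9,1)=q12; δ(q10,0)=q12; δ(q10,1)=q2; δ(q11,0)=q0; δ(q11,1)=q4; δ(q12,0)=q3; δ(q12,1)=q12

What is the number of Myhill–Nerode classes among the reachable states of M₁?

Reachable states from the start: {q0,q1,q2,q3,q4,q5,q7,q8,q9,q10,q11,q12}. Unreachable: {q6} — drop them.
Initial partition by acceptance: {q2,q4,q5,q7,q8,q9,q10,q11,q12} | {q0,q1,q3}.
Split {q2,q4,q5,q7,q8,q9,q10,q11,q12} by δ(·,0) → {q4,q5,q7,q8,q9,q10} and {q2,q11,q12}.
On input 0, block {q4,q5,q7,q8,q9,q10} splits into {q4,q5,q7,q9} and {q8,q10}.
On input 1, block {q4,q5,q7,q9} splits into {q4,q7} and {q5,q9}.
Refine {q2,q11,q12} on symbol 1: members go to different blocks, giving {q2,q11} and {q12}.
No further refinement is possible. Final partition (6 blocks): {q4,q7} | {q0,q1,q3} | {q2,q11} | {q8,q10} | {q5,q9} | {q12}.

6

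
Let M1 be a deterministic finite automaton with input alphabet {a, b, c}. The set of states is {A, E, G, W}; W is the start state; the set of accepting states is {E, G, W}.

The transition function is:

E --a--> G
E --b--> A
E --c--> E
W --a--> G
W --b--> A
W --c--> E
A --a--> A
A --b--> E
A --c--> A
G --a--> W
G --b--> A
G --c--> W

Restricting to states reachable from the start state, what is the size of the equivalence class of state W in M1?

All states are reachable from the start state.
Initial partition by acceptance: {E,G,W} | {A}.
No further refinement is possible. Final partition (2 blocks): {E,G,W} | {A}.
State W belongs to the block {E,G,W}, which has 3 states.

3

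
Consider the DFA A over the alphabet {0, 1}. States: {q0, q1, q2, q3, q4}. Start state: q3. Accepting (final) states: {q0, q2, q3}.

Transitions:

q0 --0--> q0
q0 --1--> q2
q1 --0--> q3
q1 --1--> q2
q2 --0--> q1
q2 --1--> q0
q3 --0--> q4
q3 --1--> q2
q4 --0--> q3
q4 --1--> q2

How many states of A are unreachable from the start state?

A breadth-first search from the start state visits every state.

0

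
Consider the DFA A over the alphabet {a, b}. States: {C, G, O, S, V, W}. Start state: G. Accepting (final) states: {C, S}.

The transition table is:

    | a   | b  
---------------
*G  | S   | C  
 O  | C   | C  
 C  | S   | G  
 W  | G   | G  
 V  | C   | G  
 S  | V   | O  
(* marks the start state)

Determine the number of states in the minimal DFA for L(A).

States {W} cannot be reached from the start state, so discard them.
Start with accepting vs non-accepting: {C,S} | {G,O,V}.
On input a, block {C,S} splits into {C} and {S}.
Split {G,O,V} by δ(·,a) → {O,V} and {G}.
Refine {O,V} on symbol b: members go to different blocks, giving {O} and {V}.
Stable partition: {C} | {O} | {S} | {G} | {V} — 5 equivalence classes.

5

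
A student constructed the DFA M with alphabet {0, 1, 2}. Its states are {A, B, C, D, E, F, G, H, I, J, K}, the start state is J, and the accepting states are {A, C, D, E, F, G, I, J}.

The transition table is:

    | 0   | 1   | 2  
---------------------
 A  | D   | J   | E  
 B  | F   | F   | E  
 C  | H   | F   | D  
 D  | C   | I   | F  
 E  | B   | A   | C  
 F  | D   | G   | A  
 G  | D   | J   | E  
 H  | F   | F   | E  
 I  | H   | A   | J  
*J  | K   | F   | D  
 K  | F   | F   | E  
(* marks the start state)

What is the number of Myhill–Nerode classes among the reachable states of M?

6

Start with accepting vs non-accepting: {A,C,D,E,F,G,I,J} | {B,H,K}.
Split {A,C,D,E,F,G,I,J} by δ(·,0) → {A,D,F,G} and {C,E,I,J}.
On input 0, block {A,D,F,G} splits into {A,F,G} and {D}.
Refine {A,F,G} on symbol 1: members go to different blocks, giving {A,G} and {F}.
Split {C,E,I,J} by δ(·,1) → {C,J} and {E,I}.
The partition is now stable with 6 blocks: {A,G} | {B,H,K} | {C,J} | {D} | {F} | {E,I}.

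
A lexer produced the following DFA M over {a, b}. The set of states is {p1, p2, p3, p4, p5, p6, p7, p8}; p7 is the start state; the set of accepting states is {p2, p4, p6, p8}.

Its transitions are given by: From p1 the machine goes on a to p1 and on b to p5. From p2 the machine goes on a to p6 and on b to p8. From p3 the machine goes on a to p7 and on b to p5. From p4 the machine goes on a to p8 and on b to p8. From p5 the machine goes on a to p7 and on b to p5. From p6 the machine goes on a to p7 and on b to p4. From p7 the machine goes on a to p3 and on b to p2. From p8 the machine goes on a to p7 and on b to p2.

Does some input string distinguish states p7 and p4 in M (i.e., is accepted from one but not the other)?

Yes

First remove the unreachable states {p1}; 7 states remain.
Initial partition by acceptance: {p2,p4,p6,p8} | {p3,p5,p7}.
Refine {p2,p4,p6,p8} on symbol a: members go to different blocks, giving {p2,p4} and {p6,p8}.
Refine {p3,p5,p7} on symbol b: members go to different blocks, giving {p3,p5} and {p7}.
The partition is now stable with 4 blocks: {p2,p4} | {p3,p5} | {p6,p8} | {p7}.
p7 and p4 end up in different blocks, so they are distinguishable. For instance, the string 'ε' is accepted from only p4.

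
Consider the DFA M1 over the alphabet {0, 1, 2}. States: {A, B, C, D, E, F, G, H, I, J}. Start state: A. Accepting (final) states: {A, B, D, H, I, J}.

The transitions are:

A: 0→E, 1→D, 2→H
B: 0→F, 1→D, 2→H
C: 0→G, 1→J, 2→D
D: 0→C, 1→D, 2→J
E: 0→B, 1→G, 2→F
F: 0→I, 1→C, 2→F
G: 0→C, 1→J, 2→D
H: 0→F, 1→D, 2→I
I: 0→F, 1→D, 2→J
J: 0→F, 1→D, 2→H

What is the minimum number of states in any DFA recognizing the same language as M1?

P0 = {A,B,D,H,I,J} | {C,E,F,G}.
Refine {C,E,F,G} on symbol 0: members go to different blocks, giving {C,G} and {E,F}.
On input 0, block {A,B,D,H,I,J} splits into {A,B,H,I,J} and {D}.
No further refinement is possible. Final partition (4 blocks): {A,B,H,I,J} | {C,G} | {E,F} | {D}.

4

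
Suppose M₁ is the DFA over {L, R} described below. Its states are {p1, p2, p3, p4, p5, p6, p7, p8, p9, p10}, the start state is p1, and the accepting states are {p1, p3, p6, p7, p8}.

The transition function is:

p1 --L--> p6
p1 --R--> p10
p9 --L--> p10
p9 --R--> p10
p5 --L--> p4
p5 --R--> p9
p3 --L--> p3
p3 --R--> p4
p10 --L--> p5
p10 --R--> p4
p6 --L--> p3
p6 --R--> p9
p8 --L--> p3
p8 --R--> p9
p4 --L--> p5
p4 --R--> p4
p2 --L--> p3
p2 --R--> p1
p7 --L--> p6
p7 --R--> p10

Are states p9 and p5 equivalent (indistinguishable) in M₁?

Reachable states from the start: {p1,p3,p4,p5,p6,p9,p10}. Unreachable: {p2,p7,p8} — drop them.
Initial partition by acceptance: {p1,p3,p6} | {p4,p5,p9,p10}.
No further refinement is possible. Final partition (2 blocks): {p1,p3,p6} | {p4,p5,p9,p10}.
p9 and p5 lie in the same block of the stable partition, so they are equivalent — no string distinguishes them.

Yes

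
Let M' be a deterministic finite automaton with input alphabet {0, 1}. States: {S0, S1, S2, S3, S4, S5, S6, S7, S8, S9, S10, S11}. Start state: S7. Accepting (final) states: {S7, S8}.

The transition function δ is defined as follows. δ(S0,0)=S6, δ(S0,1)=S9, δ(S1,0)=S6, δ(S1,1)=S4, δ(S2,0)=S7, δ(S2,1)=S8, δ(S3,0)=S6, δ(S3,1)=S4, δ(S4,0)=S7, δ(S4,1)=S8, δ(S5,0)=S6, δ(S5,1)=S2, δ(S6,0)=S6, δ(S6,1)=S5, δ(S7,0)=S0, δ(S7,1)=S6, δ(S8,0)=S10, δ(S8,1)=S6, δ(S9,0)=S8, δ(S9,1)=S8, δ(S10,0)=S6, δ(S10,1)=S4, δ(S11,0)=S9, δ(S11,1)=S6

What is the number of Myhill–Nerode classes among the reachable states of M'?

Reachable states from the start: {S0,S2,S4,S5,S6,S7,S8,S9,S10}. Unreachable: {S1,S3,S11} — drop them.
P0 = {S7,S8} | {S0,S2,S4,S5,S6,S9,S10}.
Split {S0,S2,S4,S5,S6,S9,S10} by δ(·,0) → {S0,S5,S6,S10} and {S2,S4,S9}.
On input 1, block {S0,S5,S6,S10} splits into {S0,S5,S10} and {S6}.
Stable partition: {S7,S8} | {S0,S5,S10} | {S2,S4,S9} | {S6} — 4 equivalence classes.

4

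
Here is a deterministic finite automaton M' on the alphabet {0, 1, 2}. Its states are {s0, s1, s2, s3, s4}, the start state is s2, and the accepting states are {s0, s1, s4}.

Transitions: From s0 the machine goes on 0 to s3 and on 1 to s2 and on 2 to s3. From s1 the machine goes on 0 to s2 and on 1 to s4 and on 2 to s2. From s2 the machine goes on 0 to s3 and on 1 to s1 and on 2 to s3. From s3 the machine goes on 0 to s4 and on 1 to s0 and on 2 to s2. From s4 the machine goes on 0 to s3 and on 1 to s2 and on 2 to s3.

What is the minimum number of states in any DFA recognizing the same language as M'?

4

Initial partition by acceptance: {s0,s1,s4} | {s2,s3}.
On input 1, block {s0,s1,s4} splits into {s0,s4} and {s1}.
Refine {s2,s3} on symbol 0: members go to different blocks, giving {s2} and {s3}.
The partition is now stable with 4 blocks: {s0,s4} | {s2} | {s1} | {s3}.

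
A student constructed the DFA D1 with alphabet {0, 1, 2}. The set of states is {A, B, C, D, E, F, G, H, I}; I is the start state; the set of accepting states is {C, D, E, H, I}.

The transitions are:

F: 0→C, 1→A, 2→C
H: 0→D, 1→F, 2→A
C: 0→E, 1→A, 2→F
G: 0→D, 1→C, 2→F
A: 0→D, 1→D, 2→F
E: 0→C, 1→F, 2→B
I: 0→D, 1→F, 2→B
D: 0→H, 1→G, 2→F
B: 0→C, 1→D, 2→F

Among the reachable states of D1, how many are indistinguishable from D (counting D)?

Every state is reachable, so we keep all 9.
Start with accepting vs non-accepting: {C,D,E,H,I} | {A,B,F,G}.
On input 1, block {A,B,F,G} splits into {A,B,G} and {F}.
Split {C,D,E,H,I} by δ(·,1) → {E,H,I} and {C,D}.
No further refinement is possible. Final partition (4 blocks): {E,H,I} | {A,B,G} | {F} | {C,D}.
The equivalence class containing D is {C,D}, of size 2.

2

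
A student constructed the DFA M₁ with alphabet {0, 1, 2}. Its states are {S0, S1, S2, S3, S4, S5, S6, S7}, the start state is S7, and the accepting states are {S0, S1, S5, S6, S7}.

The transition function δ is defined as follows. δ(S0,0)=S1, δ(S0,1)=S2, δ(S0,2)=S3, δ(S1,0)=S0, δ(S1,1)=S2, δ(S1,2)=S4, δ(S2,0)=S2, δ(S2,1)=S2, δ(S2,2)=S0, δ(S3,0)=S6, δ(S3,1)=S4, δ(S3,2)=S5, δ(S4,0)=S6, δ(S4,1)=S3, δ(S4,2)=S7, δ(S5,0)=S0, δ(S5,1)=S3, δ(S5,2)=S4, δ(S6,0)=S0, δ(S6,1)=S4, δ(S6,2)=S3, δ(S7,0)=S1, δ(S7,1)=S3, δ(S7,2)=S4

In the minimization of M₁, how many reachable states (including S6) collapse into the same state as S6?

3

Start with accepting vs non-accepting: {S0,S1,S5,S6,S7} | {S2,S3,S4}.
Refine {S2,S3,S4} on symbol 0: members go to different blocks, giving {S3,S4} and {S2}.
Refine {S0,S1,S5,S6,S7} on symbol 1: members go to different blocks, giving {S5,S6,S7} and {S0,S1}.
No further refinement is possible. Final partition (4 blocks): {S5,S6,S7} | {S3,S4} | {S2} | {S0,S1}.
The equivalence class containing S6 is {S5,S6,S7}, of size 3.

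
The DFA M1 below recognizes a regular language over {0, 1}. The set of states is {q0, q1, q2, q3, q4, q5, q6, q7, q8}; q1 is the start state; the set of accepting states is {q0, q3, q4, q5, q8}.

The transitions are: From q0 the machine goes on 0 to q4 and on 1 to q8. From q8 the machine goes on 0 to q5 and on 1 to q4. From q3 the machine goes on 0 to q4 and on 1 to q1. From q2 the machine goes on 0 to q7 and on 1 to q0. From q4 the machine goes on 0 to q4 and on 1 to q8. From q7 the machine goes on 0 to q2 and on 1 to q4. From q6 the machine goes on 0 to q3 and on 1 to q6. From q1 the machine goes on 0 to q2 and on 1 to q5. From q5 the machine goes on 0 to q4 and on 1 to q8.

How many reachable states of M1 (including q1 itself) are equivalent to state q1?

3

First remove the unreachable states {q3,q6}; 7 states remain.
Initial partition by acceptance: {q0,q4,q5,q8} | {q1,q2,q7}.
The partition is now stable with 2 blocks: {q0,q4,q5,q8} | {q1,q2,q7}.
State q1 belongs to the block {q1,q2,q7}, which has 3 states.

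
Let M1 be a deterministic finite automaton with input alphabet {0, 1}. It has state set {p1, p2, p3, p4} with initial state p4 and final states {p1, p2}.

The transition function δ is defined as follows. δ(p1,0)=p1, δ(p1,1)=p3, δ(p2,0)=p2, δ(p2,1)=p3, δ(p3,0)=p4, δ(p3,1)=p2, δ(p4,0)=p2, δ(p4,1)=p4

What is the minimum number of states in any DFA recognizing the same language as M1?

3

Reachable states from the start: {p2,p3,p4}. Unreachable: {p1} — drop them.
P0 = {p2} | {p3,p4}.
On input 0, block {p3,p4} splits into {p3} and {p4}.
Stable partition: {p2} | {p3} | {p4} — 3 equivalence classes.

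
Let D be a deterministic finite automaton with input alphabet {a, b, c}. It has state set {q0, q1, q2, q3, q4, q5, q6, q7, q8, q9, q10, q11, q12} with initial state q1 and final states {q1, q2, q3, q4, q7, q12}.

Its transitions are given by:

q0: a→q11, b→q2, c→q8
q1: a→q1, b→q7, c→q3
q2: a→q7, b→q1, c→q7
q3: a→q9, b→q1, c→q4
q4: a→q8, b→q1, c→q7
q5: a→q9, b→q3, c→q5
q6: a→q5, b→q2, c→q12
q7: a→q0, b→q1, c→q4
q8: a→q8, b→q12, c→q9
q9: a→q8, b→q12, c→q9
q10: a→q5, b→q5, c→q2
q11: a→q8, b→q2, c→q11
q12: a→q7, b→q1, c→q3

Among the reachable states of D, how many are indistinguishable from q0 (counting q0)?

4

First remove the unreachable states {q5,q6,q10}; 10 states remain.
Initial partition by acceptance: {q1,q2,q3,q4,q7,q12} | {q0,q8,q9,q11}.
On input a, block {q1,q2,q3,q4,q7,q12} splits into {q1,q2,q12} and {q3,q4,q7}.
Refine {q1,q2,q12} on symbol a: members go to different blocks, giving {q2,q12} and {q1}.
The partition is now stable with 4 blocks: {q2,q12} | {q0,q8,q9,q11} | {q3,q4,q7} | {q1}.
The equivalence class containing q0 is {q0,q8,q9,q11}, of size 4.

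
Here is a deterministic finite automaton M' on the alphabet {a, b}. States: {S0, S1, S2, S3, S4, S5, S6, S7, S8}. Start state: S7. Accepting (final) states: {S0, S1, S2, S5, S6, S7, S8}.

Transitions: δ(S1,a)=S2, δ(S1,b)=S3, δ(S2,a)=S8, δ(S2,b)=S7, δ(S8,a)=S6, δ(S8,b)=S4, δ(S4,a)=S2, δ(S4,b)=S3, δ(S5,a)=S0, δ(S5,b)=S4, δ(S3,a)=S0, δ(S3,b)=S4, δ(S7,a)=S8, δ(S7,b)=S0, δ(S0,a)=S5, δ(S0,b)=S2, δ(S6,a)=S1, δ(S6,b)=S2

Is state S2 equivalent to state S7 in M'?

Yes

All states are reachable from the start state.
Initial partition by acceptance: {S0,S1,S2,S5,S6,S7,S8} | {S3,S4}.
Refine {S0,S1,S2,S5,S6,S7,S8} on symbol b: members go to different blocks, giving {S0,S2,S6,S7} and {S1,S5,S8}.
No further refinement is possible. Final partition (3 blocks): {S0,S2,S6,S7} | {S3,S4} | {S1,S5,S8}.
S2 and S7 lie in the same block of the stable partition, so they are equivalent — no string distinguishes them.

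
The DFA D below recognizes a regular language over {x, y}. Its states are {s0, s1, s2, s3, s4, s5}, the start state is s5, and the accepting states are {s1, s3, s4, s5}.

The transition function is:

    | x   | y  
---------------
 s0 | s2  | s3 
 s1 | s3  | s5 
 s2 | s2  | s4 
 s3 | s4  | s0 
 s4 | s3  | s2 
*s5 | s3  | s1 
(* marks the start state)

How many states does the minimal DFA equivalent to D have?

Start with accepting vs non-accepting: {s1,s3,s4,s5} | {s0,s2}.
On input y, block {s1,s3,s4,s5} splits into {s1,s5} and {s3,s4}.
No further refinement is possible. Final partition (3 blocks): {s1,s5} | {s0,s2} | {s3,s4}.

3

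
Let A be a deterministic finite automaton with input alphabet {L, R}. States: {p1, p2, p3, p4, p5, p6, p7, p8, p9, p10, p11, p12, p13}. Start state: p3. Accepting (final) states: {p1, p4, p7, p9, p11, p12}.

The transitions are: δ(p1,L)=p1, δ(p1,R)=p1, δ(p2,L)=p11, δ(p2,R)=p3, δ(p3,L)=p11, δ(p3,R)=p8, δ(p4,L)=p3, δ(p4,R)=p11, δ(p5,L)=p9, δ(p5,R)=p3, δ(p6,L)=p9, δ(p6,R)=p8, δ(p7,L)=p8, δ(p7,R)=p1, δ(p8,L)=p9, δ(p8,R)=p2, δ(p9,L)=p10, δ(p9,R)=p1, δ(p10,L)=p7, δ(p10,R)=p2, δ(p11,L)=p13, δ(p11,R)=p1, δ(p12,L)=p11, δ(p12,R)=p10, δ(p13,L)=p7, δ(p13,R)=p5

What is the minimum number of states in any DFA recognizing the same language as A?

3

First remove the unreachable states {p4,p6,p12}; 10 states remain.
Initial partition by acceptance: {p1,p7,p9,p11} | {p2,p3,p5,p8,p10,p13}.
On input L, block {p1,p7,p9,p11} splits into {p7,p9,p11} and {p1}.
No further refinement is possible. Final partition (3 blocks): {p7,p9,p11} | {p2,p3,p5,p8,p10,p13} | {p1}.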